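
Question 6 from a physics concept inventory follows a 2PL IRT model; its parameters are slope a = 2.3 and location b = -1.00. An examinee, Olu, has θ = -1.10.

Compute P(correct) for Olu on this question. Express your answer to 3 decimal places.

P(θ) = 1 / (1 + exp(−a(θ − b)))
Exponent: 2.3 × (-1.10 − (-1.00)) = -0.2300
1/(1 + e^{0.2300}) = 0.4428

0.443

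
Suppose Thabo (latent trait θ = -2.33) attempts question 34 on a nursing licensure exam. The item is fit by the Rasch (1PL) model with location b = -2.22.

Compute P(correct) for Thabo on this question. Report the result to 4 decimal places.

P(θ) = 1 / (1 + exp(−(θ − b)))
Exponent: (-2.33 − (-2.22)) = -0.1100
1/(1 + e^{0.1100}) = 0.4725
P = 0.4725

0.4725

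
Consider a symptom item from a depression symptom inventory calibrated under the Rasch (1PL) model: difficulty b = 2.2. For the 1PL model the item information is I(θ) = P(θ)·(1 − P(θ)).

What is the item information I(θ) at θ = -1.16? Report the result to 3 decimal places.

P = 1/(1+e^{3.3600}) = 0.0336
P(1−P) = 0.0336 × 0.9664 = 0.0324
I = P(1−P) = 0.03244

0.032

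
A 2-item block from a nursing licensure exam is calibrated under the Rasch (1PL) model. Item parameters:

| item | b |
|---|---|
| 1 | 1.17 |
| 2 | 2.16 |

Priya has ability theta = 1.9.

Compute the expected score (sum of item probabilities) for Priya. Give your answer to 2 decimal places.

P(theta) = 1 / (1 + exp(−(theta − b)))
P_1 = 1/(1+e^{-0.7300}) = 0.6748
P_2 = 1/(1+e^{0.2600}) = 0.4354
E[score] = 0.6748 + 0.4354 = 1.1102

1.11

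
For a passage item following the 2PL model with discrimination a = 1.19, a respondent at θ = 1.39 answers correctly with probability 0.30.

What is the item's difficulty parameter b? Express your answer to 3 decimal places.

P(θ) = 1 / (1 + exp(−a(θ − b)))
logit(0.30) = ln(0.30/0.70) = -0.8473
b = θ − logit/(a) = 1.39 − (-0.8473)/1.1900 = 2.1020

2.102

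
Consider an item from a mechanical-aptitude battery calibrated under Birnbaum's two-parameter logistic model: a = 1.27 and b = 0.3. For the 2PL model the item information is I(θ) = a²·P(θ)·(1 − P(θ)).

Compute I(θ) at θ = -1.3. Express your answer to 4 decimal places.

0.1652

P = 1/(1+e^{2.0320}) = 0.1159
P(1−P) = 0.1159 × 0.8841 = 0.1025
I = a² × P(1−P) = 1.27² × 0.1025 = 0.16525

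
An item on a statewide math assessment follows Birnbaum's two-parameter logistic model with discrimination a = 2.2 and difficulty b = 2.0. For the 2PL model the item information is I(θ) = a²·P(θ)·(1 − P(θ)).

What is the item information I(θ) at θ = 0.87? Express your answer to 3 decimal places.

0.343

P = 1/(1+e^{2.4860}) = 0.0768
P(1−P) = 0.0768 × 0.9232 = 0.0709
I = a² × P(1−P) = 2.2² × 0.0709 = 0.34335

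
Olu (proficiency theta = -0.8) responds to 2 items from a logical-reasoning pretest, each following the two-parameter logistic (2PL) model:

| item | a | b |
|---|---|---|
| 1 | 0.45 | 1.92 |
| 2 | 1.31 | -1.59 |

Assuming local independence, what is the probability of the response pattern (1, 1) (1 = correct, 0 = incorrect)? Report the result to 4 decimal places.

0.1677

P(theta) = 1 / (1 + exp(−a(theta − b)))
P_1 = 1/(1+e^{1.2240}) = 0.2272
P_2 = 1/(1+e^{-1.0349}) = 0.7379
L = P_1 × P_2 = 0.2272 × 0.7379 = 0.16767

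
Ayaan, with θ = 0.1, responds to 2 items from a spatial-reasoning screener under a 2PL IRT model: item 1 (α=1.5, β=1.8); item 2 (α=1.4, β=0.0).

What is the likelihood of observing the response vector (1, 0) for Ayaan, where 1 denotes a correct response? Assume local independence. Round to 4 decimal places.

P(θ) = 1 / (1 + exp(−α(θ − β)))
P_1 = 1/(1+e^{2.5500}) = 0.0724
P_2 = 1/(1+e^{-0.1400}) = 0.5349
L = P_1 × (1−P_2) = 0.0724 × 0.4651 = 0.03368

0.0337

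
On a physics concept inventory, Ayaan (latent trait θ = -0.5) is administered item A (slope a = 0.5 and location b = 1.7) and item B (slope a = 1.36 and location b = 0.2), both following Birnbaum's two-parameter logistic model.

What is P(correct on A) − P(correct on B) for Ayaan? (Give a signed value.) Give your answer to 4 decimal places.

P(θ) = 1 / (1 + exp(−a(θ − b)))
P_A = 0.2497
P_B = 0.2785
P_A − P_B = -0.0287

-0.0287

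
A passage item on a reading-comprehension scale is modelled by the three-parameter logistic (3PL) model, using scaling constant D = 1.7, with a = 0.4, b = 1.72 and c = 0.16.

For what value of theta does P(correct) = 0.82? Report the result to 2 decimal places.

3.63

P(theta) = c + (1 − c) · 1 / (1 + exp(−D·a(theta − b)))
Remove guessing floor: (0.82 − 0.16)/(1 − 0.16) = 0.7857
logit = ln(0.7857/0.2143) = 1.2993
theta = b + logit/(1.7·a) = 1.72 + 1.2993/0.6800 = 3.6307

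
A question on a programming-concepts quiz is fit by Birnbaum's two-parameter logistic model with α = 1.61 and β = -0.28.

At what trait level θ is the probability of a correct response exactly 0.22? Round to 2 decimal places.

P(θ) = 1 / (1 + exp(−α(θ − β)))
logit = ln(0.2200/0.7800) = -1.2657
θ = β + logit/(α) = -0.28 + (-1.2657)/1.6100 = -1.0661

-1.07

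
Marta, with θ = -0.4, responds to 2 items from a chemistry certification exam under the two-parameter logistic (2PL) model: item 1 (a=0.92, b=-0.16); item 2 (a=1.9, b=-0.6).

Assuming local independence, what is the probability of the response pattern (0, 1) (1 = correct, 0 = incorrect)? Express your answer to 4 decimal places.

P(θ) = 1 / (1 + exp(−a(θ − b)))
P_1 = 1/(1+e^{0.2208}) = 0.4450
P_2 = 1/(1+e^{-0.3800}) = 0.5939
L = (1−P_1) × P_2 = 0.5550 × 0.5939 = 0.32959

0.3296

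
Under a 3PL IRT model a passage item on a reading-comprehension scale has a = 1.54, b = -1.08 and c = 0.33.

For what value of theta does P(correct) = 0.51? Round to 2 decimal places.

P(theta) = c + (1 − c) · 1 / (1 + exp(−a(theta − b)))
Remove guessing floor: (0.51 − 0.33)/(1 − 0.33) = 0.2687
logit = ln(0.2687/0.7313) = -1.0014
theta = b + logit/(a) = -1.08 + (-1.0014)/1.5400 = -1.7303

-1.73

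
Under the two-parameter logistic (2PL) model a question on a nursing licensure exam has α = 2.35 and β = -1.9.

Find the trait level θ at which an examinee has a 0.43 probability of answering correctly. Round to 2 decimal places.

P(θ) = 1 / (1 + exp(−α(θ − β)))
logit = ln(0.4300/0.5700) = -0.2819
θ = β + logit/(α) = -1.9 + (-0.2819)/2.3500 = -2.0199

-2.02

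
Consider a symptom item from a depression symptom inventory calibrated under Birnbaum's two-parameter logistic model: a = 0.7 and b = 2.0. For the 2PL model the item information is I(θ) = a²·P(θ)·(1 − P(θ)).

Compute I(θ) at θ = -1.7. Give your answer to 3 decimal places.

P = 1/(1+e^{2.5900}) = 0.0698
P(1−P) = 0.0698 × 0.9302 = 0.0649
I = a² × P(1−P) = 0.7² × 0.0649 = 0.03181

0.032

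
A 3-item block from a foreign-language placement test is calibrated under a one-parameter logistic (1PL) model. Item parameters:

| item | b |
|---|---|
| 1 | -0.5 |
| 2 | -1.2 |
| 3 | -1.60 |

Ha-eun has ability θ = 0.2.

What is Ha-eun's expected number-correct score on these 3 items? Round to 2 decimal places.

2.33

P(θ) = 1 / (1 + exp(−(θ − b)))
P_1 = 1/(1+e^{-0.7000}) = 0.6682
P_2 = 1/(1+e^{-1.4000}) = 0.8022
P_3 = 1/(1+e^{-1.8000}) = 0.8581
E[score] = 0.6682 + 0.8022 + 0.8581 = 2.3285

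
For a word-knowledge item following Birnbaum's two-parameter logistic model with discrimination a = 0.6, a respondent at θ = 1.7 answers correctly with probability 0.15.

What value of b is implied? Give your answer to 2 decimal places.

P(θ) = 1 / (1 + exp(−a(θ − b)))
logit(0.15) = ln(0.15/0.85) = -1.7346
b = θ − logit/(a) = 1.7 − (-1.7346)/0.6000 = 4.5910

4.59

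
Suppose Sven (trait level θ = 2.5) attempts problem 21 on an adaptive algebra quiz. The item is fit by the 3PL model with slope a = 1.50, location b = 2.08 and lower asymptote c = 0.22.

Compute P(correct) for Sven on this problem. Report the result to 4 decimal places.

P(θ) = c + (1 − c) · 1 / (1 + exp(−a(θ − b)))
Exponent: 1.50 × (2.5 − 2.08) = 0.6300
1/(1 + e^{-0.6300}) = 0.6525
P = 0.22 + 0.78 × 0.6525 = 0.7289

0.7289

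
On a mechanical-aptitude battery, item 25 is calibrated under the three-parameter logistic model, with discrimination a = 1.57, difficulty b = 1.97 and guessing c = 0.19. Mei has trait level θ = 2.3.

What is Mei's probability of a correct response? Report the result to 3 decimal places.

P(θ) = c + (1 − c) · 1 / (1 + exp(−a(θ − b)))
Exponent: 1.57 × (2.3 − 1.97) = 0.5181
1/(1 + e^{-0.5181}) = 0.6267
P = 0.19 + 0.81 × 0.6267 = 0.6976

0.698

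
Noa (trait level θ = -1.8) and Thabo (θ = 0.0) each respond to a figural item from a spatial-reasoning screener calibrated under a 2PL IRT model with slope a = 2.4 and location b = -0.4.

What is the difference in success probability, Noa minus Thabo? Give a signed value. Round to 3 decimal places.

-0.690

P(θ) = 1 / (1 + exp(−a(θ − b)))
P(Noa) = 0.0336  [exponent -3.3600]
P(Thabo) = 0.7231  [exponent 0.9600]
Difference = 0.0336 − 0.7231 = -0.6896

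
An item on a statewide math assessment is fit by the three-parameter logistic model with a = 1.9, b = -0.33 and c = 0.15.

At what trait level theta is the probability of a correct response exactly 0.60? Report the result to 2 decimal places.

-0.27

P(theta) = c + (1 − c) · 1 / (1 + exp(−a(theta − b)))
Remove guessing floor: (0.60 − 0.15)/(1 − 0.15) = 0.5294
logit = ln(0.5294/0.4706) = 0.1178
theta = b + logit/(a) = -0.33 + 0.1178/1.9000 = -0.2680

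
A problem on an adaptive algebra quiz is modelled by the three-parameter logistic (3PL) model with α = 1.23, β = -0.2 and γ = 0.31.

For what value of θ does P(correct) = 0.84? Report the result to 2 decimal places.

0.77

P(θ) = γ + (1 − γ) · 1 / (1 + exp(−α(θ − β)))
Remove guessing floor: (0.84 − 0.31)/(1 − 0.31) = 0.7681
logit = ln(0.7681/0.2319) = 1.1977
θ = β + logit/(α) = -0.2 + 1.1977/1.2300 = 0.7737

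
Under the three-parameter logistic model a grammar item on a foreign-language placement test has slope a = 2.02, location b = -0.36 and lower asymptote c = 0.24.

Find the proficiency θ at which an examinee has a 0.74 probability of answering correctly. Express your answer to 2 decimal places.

-0.04

P(θ) = c + (1 − c) · 1 / (1 + exp(−a(θ − b)))
Remove guessing floor: (0.74 − 0.24)/(1 − 0.24) = 0.6579
logit = ln(0.6579/0.3421) = 0.6539
θ = b + logit/(a) = -0.36 + 0.6539/2.0200 = -0.0363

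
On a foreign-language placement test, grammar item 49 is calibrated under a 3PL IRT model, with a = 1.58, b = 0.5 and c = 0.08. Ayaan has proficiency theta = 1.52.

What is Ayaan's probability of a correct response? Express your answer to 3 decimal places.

P(theta) = c + (1 − c) · 1 / (1 + exp(−a(theta − b)))
Exponent: 1.58 × (1.52 − 0.5) = 1.6116
1/(1 + e^{-1.6116}) = 0.8336
P = 0.08 + 0.92 × 0.8336 = 0.8469

0.847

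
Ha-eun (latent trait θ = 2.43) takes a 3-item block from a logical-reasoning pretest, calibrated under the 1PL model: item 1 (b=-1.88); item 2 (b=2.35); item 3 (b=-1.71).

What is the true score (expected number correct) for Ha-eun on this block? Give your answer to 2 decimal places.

2.49

P(θ) = 1 / (1 + exp(−(θ − b)))
P_1 = 1/(1+e^{-4.3100}) = 0.9867
P_2 = 1/(1+e^{-0.0800}) = 0.5200
P_3 = 1/(1+e^{-4.1400}) = 0.9843
E[score] = 0.9867 + 0.5200 + 0.9843 = 2.4911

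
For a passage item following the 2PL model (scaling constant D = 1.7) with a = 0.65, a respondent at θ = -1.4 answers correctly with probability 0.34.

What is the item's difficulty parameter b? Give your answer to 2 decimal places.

P(θ) = 1 / (1 + exp(−D·a(θ − b)))
logit(0.34) = ln(0.34/0.66) = -0.6633
b = θ − logit/(1.7·a) = -1.4 − (-0.6633)/1.1050 = -0.7997

-0.80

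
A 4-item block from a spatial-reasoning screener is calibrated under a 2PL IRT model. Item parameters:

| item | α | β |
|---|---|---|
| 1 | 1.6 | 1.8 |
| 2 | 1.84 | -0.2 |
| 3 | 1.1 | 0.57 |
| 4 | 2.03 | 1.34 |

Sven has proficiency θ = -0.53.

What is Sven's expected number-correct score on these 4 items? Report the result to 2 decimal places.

P(θ) = 1 / (1 + exp(−α(θ − β)))
P_1 = 1/(1+e^{3.7280}) = 0.0235
P_2 = 1/(1+e^{0.6072}) = 0.3527
P_3 = 1/(1+e^{1.2100}) = 0.2297
P_4 = 1/(1+e^{3.7961}) = 0.0220
E[score] = 0.0235 + 0.3527 + 0.2297 + 0.0220 = 0.6278

0.63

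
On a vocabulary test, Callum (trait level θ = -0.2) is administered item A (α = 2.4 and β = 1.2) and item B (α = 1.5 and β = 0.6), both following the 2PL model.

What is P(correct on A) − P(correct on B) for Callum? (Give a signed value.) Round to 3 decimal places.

P(θ) = 1 / (1 + exp(−α(θ − β)))
P_A = 0.0336
P_B = 0.2315
P_A − P_B = -0.1979

-0.198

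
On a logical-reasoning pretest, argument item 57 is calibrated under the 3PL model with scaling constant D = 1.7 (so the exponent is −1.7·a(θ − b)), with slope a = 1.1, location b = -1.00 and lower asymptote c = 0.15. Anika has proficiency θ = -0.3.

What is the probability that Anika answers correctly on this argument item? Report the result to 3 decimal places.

0.819

P(θ) = c + (1 − c) · 1 / (1 + exp(−D·a(θ − b)))
Exponent: 1.7 × 1.1 × (-0.3 − (-1.00)) = 1.3090
1/(1 + e^{-1.3090}) = 0.7873
P = 0.15 + 0.85 × 0.7873 = 0.8192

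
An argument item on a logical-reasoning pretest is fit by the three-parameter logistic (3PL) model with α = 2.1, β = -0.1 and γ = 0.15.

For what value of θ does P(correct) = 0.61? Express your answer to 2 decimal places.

-0.02

P(θ) = γ + (1 − γ) · 1 / (1 + exp(−α(θ − β)))
Remove guessing floor: (0.61 − 0.15)/(1 − 0.15) = 0.5412
logit = ln(0.5412/0.4588) = 0.1651
θ = β + logit/(α) = -0.1 + 0.1651/2.1000 = -0.0214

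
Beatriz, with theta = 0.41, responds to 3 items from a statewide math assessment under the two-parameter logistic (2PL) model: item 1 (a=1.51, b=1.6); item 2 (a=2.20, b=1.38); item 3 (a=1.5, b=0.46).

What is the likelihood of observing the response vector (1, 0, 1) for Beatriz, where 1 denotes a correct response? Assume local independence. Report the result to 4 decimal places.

P(theta) = 1 / (1 + exp(−a(theta − b)))
P_1 = 1/(1+e^{1.7969}) = 0.1422
P_2 = 1/(1+e^{2.1340}) = 0.1058
P_3 = 1/(1+e^{0.0750}) = 0.4813
L = P_1 × (1−P_2) × P_3 = 0.1422 × 0.8942 × 0.4813 = 0.06120

0.0612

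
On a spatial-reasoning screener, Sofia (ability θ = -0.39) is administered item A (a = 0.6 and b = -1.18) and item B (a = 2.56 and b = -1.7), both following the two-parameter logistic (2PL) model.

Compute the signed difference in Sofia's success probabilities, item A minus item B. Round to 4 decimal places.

P(θ) = 1 / (1 + exp(−a(θ − b)))
P_A = 0.6163
P_B = 0.9662
P_A − P_B = -0.3499

-0.3499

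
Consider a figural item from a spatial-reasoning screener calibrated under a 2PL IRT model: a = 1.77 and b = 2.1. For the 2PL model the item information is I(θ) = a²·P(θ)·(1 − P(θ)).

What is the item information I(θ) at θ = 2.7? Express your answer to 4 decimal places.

0.5981

P = 1/(1+e^{-1.0620}) = 0.7431
P(1−P) = 0.7431 × 0.2569 = 0.1909
I = a² × P(1−P) = 1.77² × 0.1909 = 0.59812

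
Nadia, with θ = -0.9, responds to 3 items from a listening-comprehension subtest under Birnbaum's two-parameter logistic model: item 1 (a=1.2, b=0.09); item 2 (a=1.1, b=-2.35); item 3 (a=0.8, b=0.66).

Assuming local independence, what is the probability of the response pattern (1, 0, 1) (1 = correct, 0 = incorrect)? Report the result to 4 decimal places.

P(θ) = 1 / (1 + exp(−a(θ − b)))
P_1 = 1/(1+e^{1.1880}) = 0.2336
P_2 = 1/(1+e^{-1.5950}) = 0.8313
P_3 = 1/(1+e^{1.2480}) = 0.2230
L = P_1 × (1−P_2) × P_3 = 0.2336 × 0.1687 × 0.2230 = 0.00879

0.0088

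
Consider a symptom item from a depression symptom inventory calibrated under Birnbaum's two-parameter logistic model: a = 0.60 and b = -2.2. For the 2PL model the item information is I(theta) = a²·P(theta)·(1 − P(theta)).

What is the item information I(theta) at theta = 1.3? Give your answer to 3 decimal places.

P = 1/(1+e^{-2.1000}) = 0.8909
P(1−P) = 0.8909 × 0.1091 = 0.0972
I = a² × P(1−P) = 0.60² × 0.0972 = 0.03499

0.035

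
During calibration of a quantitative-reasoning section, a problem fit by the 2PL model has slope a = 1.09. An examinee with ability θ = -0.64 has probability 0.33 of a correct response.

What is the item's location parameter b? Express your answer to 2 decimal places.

P(θ) = 1 / (1 + exp(−a(θ − b)))
logit(0.33) = ln(0.33/0.67) = -0.7082
b = θ − logit/(a) = -0.64 − (-0.7082)/1.0900 = 0.0097

0.01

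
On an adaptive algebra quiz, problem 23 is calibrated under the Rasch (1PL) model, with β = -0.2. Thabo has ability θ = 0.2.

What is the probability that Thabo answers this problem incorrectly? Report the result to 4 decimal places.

0.4013

P(θ) = 1 / (1 + exp(−(θ − β)))
Exponent: (0.2 − (-0.2)) = 0.4000
1/(1 + e^{-0.4000}) = 0.5987
P = 0.5987
P(incorrect) = 1 − 0.5987 = 0.4013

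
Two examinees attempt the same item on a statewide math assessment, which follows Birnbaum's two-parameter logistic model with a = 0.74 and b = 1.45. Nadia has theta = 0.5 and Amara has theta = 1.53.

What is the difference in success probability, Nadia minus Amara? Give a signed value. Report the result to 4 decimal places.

P(theta) = 1 / (1 + exp(−a(theta − b)))
P(Nadia) = 0.3311  [exponent -0.7030]
P(Amara) = 0.5148  [exponent 0.0592]
Difference = 0.3311 − 0.5148 = -0.1836

-0.1836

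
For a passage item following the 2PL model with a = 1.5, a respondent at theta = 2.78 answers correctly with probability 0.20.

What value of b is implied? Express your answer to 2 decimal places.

3.70

P(theta) = 1 / (1 + exp(−a(theta − b)))
logit(0.20) = ln(0.20/0.80) = -1.3863
b = theta − logit/(a) = 2.78 − (-1.3863)/1.5000 = 3.7042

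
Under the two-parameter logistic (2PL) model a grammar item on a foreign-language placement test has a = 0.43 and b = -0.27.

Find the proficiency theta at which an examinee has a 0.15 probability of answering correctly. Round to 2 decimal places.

P(theta) = 1 / (1 + exp(−a(theta − b)))
logit = ln(0.1500/0.8500) = -1.7346
theta = b + logit/(a) = -0.27 + (-1.7346)/0.4300 = -4.3040

-4.30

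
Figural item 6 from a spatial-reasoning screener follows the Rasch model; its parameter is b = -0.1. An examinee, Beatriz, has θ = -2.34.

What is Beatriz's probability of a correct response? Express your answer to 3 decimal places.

0.096

P(θ) = 1 / (1 + exp(−(θ − b)))
Exponent: (-2.34 − (-0.1)) = -2.2400
1/(1 + e^{2.2400}) = 0.0962
P = 0.0962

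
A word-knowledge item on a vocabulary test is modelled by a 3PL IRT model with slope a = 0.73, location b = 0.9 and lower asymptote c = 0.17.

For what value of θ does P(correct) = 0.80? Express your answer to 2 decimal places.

2.47

P(θ) = c + (1 − c) · 1 / (1 + exp(−a(θ − b)))
Remove guessing floor: (0.80 − 0.17)/(1 − 0.17) = 0.7590
logit = ln(0.7590/0.2410) = 1.1474
θ = b + logit/(a) = 0.9 + 1.1474/0.7300 = 2.4718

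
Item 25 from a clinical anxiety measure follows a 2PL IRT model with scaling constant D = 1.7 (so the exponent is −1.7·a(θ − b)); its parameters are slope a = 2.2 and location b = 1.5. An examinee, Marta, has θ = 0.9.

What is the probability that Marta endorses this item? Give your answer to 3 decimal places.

0.096

P(θ) = 1 / (1 + exp(−D·a(θ − b)))
Exponent: 1.7 × 2.2 × (0.9 − 1.5) = -2.2440
1/(1 + e^{2.2440}) = 0.0959
P = 0.0959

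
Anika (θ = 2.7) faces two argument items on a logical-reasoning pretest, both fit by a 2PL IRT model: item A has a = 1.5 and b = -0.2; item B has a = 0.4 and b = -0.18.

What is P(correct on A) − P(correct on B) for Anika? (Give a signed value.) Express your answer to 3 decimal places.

0.227

P(θ) = 1 / (1 + exp(−a(θ − b)))
P_A = 0.9873
P_B = 0.7599
P_A − P_B = 0.2274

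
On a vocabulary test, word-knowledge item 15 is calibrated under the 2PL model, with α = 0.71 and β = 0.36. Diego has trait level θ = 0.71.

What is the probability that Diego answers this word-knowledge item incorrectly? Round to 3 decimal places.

P(θ) = 1 / (1 + exp(−α(θ − β)))
Exponent: 0.71 × (0.71 − 0.36) = 0.2485
1/(1 + e^{-0.2485}) = 0.5618
P(incorrect) = 1 − 0.5618 = 0.4382

0.438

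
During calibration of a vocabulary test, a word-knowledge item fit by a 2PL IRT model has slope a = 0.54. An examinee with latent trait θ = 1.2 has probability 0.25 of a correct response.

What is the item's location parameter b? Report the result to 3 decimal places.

3.234

P(θ) = 1 / (1 + exp(−a(θ − b)))
logit(0.25) = ln(0.25/0.75) = -1.0986
b = θ − logit/(a) = 1.2 − (-1.0986)/0.5400 = 3.2345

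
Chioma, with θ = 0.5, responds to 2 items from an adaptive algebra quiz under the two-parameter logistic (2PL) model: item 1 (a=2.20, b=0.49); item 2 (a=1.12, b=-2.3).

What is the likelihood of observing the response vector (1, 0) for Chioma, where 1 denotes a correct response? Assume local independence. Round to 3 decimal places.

0.021

P(θ) = 1 / (1 + exp(−a(θ − b)))
P_1 = 1/(1+e^{-0.0220}) = 0.5055
P_2 = 1/(1+e^{-3.1360}) = 0.9584
L = P_1 × (1−P_2) = 0.5055 × 0.0416 = 0.02105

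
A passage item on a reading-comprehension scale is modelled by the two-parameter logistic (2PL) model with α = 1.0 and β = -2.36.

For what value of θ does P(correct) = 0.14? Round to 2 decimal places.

P(θ) = 1 / (1 + exp(−α(θ − β)))
logit = ln(0.1400/0.8600) = -1.8153
θ = β + logit/(α) = -2.36 + (-1.8153)/1.0000 = -4.1753

-4.18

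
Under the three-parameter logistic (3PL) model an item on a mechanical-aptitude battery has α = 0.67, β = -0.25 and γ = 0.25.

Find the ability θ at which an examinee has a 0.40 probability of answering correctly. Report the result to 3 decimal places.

P(θ) = γ + (1 − γ) · 1 / (1 + exp(−α(θ − β)))
Remove guessing floor: (0.40 − 0.25)/(1 − 0.25) = 0.2000
logit = ln(0.2000/0.8000) = -1.3863
θ = β + logit/(α) = -0.25 + (-1.3863)/0.6700 = -2.3191

-2.319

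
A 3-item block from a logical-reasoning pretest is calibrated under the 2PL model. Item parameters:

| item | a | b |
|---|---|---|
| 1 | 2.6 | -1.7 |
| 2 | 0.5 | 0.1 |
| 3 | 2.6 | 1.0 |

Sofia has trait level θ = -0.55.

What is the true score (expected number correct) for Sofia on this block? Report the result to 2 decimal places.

1.39

P(θ) = 1 / (1 + exp(−a(θ − b)))
P_1 = 1/(1+e^{-2.9900}) = 0.9521
P_2 = 1/(1+e^{0.3250}) = 0.4195
P_3 = 1/(1+e^{4.0300}) = 0.0175
E[score] = 0.9521 + 0.4195 + 0.0175 = 1.3890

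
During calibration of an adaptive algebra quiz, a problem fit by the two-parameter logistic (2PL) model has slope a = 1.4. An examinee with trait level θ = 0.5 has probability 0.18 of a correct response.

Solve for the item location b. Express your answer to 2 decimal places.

P(θ) = 1 / (1 + exp(−a(θ − b)))
logit(0.18) = ln(0.18/0.82) = -1.5163
b = θ − logit/(a) = 0.5 − (-1.5163)/1.4000 = 1.5831

1.58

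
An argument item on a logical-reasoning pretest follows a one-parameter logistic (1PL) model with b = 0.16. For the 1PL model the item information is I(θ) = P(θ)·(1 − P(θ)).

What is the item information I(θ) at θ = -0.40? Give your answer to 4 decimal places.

P = 1/(1+e^{0.5600}) = 0.3635
P(1−P) = 0.3635 × 0.6365 = 0.2314
I = P(1−P) = 0.23138

0.2314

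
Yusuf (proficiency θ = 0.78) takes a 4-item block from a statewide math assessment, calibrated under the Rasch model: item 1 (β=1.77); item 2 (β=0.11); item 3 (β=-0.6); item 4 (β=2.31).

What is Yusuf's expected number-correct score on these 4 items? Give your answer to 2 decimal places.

1.91

P(θ) = 1 / (1 + exp(−(θ − β)))
P_1 = 1/(1+e^{0.9900}) = 0.2709
P_2 = 1/(1+e^{-0.6700}) = 0.6615
P_3 = 1/(1+e^{-1.3800}) = 0.7990
P_4 = 1/(1+e^{1.5300}) = 0.1780
E[score] = 0.2709 + 0.6615 + 0.7990 + 0.1780 = 1.9094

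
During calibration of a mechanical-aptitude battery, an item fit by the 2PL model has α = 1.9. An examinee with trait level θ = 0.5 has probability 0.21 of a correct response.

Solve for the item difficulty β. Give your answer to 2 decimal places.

1.20

P(θ) = 1 / (1 + exp(−α(θ − β)))
logit(0.21) = ln(0.21/0.79) = -1.3249
β = θ − logit/(α) = 0.5 − (-1.3249)/1.9000 = 1.1973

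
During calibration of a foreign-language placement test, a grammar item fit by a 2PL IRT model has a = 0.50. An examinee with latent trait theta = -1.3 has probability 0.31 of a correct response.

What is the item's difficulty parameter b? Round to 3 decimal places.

P(theta) = 1 / (1 + exp(−a(theta − b)))
logit(0.31) = ln(0.31/0.69) = -0.8001
b = theta − logit/(a) = -1.3 − (-0.8001)/0.5000 = 0.3002

0.300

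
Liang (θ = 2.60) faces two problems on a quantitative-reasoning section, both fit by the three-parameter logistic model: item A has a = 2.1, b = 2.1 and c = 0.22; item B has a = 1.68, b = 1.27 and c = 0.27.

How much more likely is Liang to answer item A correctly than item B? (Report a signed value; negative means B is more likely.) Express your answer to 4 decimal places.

-0.1316

P(θ) = c + (1 − c) · 1 / (1 + exp(−a(θ − b)))
P_A = 0.7978
P_B = 0.9294
P_A − P_B = -0.1316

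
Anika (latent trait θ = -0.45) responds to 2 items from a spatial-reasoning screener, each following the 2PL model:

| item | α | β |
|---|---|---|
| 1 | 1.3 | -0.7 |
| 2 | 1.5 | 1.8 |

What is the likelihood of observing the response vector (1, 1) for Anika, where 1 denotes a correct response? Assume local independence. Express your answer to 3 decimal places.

0.019

P(θ) = 1 / (1 + exp(−α(θ − β)))
P_1 = 1/(1+e^{-0.3250}) = 0.5805
P_2 = 1/(1+e^{3.3750}) = 0.0331
L = P_1 × P_2 = 0.5805 × 0.0331 = 0.01921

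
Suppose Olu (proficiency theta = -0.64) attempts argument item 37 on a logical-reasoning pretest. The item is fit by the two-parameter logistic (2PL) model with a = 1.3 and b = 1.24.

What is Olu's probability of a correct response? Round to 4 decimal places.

0.0799

P(theta) = 1 / (1 + exp(−a(theta − b)))
Exponent: 1.3 × (-0.64 − 1.24) = -2.4440
1/(1 + e^{2.4440}) = 0.0799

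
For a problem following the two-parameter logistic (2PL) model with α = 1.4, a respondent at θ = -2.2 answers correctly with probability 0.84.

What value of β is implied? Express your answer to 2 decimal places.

P(θ) = 1 / (1 + exp(−α(θ − β)))
logit(0.84) = ln(0.84/0.16) = 1.6582
β = θ − logit/(α) = -2.2 − 1.6582/1.4000 = -3.3844

-3.38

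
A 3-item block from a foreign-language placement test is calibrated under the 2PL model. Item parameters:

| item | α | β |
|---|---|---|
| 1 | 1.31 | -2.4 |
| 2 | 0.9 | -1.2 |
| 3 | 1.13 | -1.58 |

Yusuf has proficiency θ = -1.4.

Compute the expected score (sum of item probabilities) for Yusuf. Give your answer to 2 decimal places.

P(θ) = 1 / (1 + exp(−α(θ − β)))
P_1 = 1/(1+e^{-1.3100}) = 0.7875
P_2 = 1/(1+e^{0.1800}) = 0.4551
P_3 = 1/(1+e^{-0.2034}) = 0.5507
E[score] = 0.7875 + 0.4551 + 0.5507 = 1.7933

1.79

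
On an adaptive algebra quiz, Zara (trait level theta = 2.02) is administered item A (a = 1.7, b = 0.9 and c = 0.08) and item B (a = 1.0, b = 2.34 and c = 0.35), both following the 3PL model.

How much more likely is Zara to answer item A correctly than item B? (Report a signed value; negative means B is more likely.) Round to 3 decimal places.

P(theta) = c + (1 − c) · 1 / (1 + exp(−a(theta − b)))
P_A = 0.8807
P_B = 0.6234
P_A − P_B = 0.2573

0.257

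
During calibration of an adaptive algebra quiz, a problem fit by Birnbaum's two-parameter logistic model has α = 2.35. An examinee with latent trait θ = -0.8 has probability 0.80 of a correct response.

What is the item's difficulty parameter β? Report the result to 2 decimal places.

P(θ) = 1 / (1 + exp(−α(θ − β)))
logit(0.80) = ln(0.80/0.20) = 1.3863
β = θ − logit/(α) = -0.8 − 1.3863/2.3500 = -1.3899

-1.39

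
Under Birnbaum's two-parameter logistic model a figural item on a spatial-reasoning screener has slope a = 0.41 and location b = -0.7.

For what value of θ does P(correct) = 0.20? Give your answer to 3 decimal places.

-4.081

P(θ) = 1 / (1 + exp(−a(θ − b)))
logit = ln(0.2000/0.8000) = -1.3863
θ = b + logit/(a) = -0.7 + (-1.3863)/0.4100 = -4.0812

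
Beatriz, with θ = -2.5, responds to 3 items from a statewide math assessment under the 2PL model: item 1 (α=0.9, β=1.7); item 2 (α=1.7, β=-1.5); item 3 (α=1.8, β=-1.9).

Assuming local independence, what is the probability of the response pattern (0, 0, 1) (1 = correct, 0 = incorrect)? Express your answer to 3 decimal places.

P(θ) = 1 / (1 + exp(−α(θ − β)))
P_1 = 1/(1+e^{3.7800}) = 0.0223
P_2 = 1/(1+e^{1.7000}) = 0.1545
P_3 = 1/(1+e^{1.0800}) = 0.2535
L = (1−P_1) × (1−P_2) × P_3 = 0.9777 × 0.8455 × 0.2535 = 0.20957

0.210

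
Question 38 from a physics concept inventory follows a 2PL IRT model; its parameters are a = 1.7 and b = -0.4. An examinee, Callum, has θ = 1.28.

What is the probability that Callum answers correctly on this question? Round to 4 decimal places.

P(θ) = 1 / (1 + exp(−a(θ − b)))
Exponent: 1.7 × (1.28 − (-0.4)) = 2.8560
1/(1 + e^{-2.8560}) = 0.9456

0.9456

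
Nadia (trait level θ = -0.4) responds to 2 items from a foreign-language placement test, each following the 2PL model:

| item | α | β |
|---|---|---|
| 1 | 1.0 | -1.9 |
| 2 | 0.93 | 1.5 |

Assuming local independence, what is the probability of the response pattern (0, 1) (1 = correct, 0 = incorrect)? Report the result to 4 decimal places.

0.0266

P(θ) = 1 / (1 + exp(−α(θ − β)))
P_1 = 1/(1+e^{-1.5000}) = 0.8176
P_2 = 1/(1+e^{1.7670}) = 0.1459
L = (1−P_1) × P_2 = 0.1824 × 0.1459 = 0.02662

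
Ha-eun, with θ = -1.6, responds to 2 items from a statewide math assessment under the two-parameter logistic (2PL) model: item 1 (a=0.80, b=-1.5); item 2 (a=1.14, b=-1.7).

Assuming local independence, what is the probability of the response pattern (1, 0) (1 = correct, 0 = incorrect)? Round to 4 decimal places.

0.2263

P(θ) = 1 / (1 + exp(−a(θ − b)))
P_1 = 1/(1+e^{0.0800}) = 0.4800
P_2 = 1/(1+e^{-0.1140}) = 0.5285
L = P_1 × (1−P_2) = 0.4800 × 0.4715 = 0.22634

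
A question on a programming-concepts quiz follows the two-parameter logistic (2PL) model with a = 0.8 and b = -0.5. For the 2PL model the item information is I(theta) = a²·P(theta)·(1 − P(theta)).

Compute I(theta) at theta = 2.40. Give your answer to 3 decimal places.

P = 1/(1+e^{-2.3200}) = 0.9105
P(1−P) = 0.9105 × 0.0895 = 0.0815
I = a² × P(1−P) = 0.8² × 0.0815 = 0.05214

0.052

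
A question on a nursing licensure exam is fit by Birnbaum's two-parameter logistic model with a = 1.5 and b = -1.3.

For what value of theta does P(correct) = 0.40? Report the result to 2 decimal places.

P(theta) = 1 / (1 + exp(−a(theta − b)))
logit = ln(0.4000/0.6000) = -0.4055
theta = b + logit/(a) = -1.3 + (-0.4055)/1.5000 = -1.5703

-1.57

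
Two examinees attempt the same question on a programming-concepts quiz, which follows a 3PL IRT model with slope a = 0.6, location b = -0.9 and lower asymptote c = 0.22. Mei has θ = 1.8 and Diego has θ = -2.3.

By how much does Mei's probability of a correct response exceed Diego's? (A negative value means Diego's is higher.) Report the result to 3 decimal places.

0.416

P(θ) = c + (1 − c) · 1 / (1 + exp(−a(θ − b)))
P(Mei) = 0.8711  [exponent 1.6200]
P(Diego) = 0.4552  [exponent -0.8400]
Difference = 0.8711 − 0.4552 = 0.4159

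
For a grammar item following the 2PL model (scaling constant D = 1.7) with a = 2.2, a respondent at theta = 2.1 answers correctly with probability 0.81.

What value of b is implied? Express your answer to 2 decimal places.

P(theta) = 1 / (1 + exp(−D·a(theta − b)))
logit(0.81) = ln(0.81/0.19) = 1.4500
b = theta − logit/(1.7·a) = 2.1 − 1.4500/3.7400 = 1.7123

1.71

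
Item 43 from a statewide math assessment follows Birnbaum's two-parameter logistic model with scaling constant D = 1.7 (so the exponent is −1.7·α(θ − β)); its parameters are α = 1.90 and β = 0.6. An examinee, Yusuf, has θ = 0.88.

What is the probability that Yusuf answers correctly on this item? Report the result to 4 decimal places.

0.7119

P(θ) = 1 / (1 + exp(−D·α(θ − β)))
Exponent: 1.7 × 1.90 × (0.88 − 0.6) = 0.9044
1/(1 + e^{-0.9044}) = 0.7119
P = 0.7119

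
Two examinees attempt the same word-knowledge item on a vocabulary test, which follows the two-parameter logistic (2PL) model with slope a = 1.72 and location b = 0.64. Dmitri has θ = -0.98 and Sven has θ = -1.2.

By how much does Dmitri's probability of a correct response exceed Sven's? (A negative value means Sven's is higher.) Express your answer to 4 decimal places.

P(θ) = 1 / (1 + exp(−a(θ − b)))
P(Dmitri) = 0.0581  [exponent -2.7864]
P(Sven) = 0.0405  [exponent -3.1648]
Difference = 0.0581 − 0.0405 = 0.0176

0.0176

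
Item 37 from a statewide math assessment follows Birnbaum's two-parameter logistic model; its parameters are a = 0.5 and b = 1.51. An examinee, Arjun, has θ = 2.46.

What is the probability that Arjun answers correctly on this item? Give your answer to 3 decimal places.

0.617

P(θ) = 1 / (1 + exp(−a(θ − b)))
Exponent: 0.5 × (2.46 − 1.51) = 0.4750
1/(1 + e^{-0.4750}) = 0.6166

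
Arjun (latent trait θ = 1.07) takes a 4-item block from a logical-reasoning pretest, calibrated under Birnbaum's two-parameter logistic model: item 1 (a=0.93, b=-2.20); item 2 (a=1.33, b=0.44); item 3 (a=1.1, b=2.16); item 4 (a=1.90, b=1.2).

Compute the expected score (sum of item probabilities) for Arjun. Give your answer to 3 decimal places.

2.323

P(θ) = 1 / (1 + exp(−a(θ − b)))
P_1 = 1/(1+e^{-3.0411}) = 0.9544
P_2 = 1/(1+e^{-0.8379}) = 0.6980
P_3 = 1/(1+e^{1.1990}) = 0.2317
P_4 = 1/(1+e^{0.2470}) = 0.4386
E[score] = 0.9544 + 0.6980 + 0.2317 + 0.4386 = 2.3226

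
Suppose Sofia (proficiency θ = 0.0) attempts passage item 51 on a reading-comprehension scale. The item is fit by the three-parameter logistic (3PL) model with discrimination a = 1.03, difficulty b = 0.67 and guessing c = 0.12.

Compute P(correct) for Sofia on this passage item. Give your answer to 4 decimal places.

P(θ) = c + (1 − c) · 1 / (1 + exp(−a(θ − b)))
Exponent: 1.03 × (0.0 − 0.67) = -0.6901
1/(1 + e^{0.6901}) = 0.3340
P = 0.12 + 0.88 × 0.3340 = 0.4139

0.4139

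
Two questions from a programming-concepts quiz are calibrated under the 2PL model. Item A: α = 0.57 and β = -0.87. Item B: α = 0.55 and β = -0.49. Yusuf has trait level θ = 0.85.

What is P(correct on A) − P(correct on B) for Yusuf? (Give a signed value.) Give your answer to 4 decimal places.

P(θ) = 1 / (1 + exp(−α(θ − β)))
P_A = 0.7272
P_B = 0.6763
P_A − P_B = 0.0508

0.0508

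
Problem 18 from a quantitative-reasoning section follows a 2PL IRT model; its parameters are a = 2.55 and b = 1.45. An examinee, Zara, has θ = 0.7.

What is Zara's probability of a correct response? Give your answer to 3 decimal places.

0.129

P(θ) = 1 / (1 + exp(−a(θ − b)))
Exponent: 2.55 × (0.7 − 1.45) = -1.9125
1/(1 + e^{1.9125}) = 0.1287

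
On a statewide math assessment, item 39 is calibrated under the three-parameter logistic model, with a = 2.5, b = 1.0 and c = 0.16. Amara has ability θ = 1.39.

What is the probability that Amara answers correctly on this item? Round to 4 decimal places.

0.7699

P(θ) = c + (1 − c) · 1 / (1 + exp(−a(θ − b)))
Exponent: 2.5 × (1.39 − 1.0) = 0.9750
1/(1 + e^{-0.9750}) = 0.7261
P = 0.16 + 0.84 × 0.7261 = 0.7699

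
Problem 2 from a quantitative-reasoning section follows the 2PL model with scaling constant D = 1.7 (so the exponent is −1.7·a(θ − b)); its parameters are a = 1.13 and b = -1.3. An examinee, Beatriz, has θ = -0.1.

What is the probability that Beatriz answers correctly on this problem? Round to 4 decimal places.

0.9093

P(θ) = 1 / (1 + exp(−D·a(θ − b)))
Exponent: 1.7 × 1.13 × (-0.1 − (-1.3)) = 2.3052
1/(1 + e^{-2.3052}) = 0.9093
P = 0.9093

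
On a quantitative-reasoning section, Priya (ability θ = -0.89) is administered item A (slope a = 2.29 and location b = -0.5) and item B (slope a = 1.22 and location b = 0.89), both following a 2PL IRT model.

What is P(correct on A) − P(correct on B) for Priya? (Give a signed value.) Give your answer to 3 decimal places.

P(θ) = 1 / (1 + exp(−a(θ − b)))
P_A = 0.2905
P_B = 0.1023
P_A − P_B = 0.1881

0.188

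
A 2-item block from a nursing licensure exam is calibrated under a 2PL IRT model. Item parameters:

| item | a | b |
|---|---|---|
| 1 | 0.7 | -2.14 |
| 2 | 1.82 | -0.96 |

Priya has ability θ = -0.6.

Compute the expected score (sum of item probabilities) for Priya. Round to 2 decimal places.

1.40

P(θ) = 1 / (1 + exp(−a(θ − b)))
P_1 = 1/(1+e^{-1.0780}) = 0.7461
P_2 = 1/(1+e^{-0.6552}) = 0.6582
E[score] = 0.7461 + 0.6582 = 1.4043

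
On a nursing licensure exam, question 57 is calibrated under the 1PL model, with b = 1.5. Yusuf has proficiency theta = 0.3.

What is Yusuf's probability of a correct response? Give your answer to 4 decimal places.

P(theta) = 1 / (1 + exp(−(theta − b)))
Exponent: (0.3 − 1.5) = -1.2000
1/(1 + e^{1.2000}) = 0.2315
P = 0.2315

0.2315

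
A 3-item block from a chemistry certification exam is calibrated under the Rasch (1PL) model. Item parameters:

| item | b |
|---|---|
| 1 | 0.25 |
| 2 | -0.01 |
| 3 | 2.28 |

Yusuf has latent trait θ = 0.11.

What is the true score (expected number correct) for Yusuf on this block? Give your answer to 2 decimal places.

1.10

P(θ) = 1 / (1 + exp(−(θ − b)))
P_1 = 1/(1+e^{0.1400}) = 0.4651
P_2 = 1/(1+e^{-0.1200}) = 0.5300
P_3 = 1/(1+e^{2.1700}) = 0.1025
E[score] = 0.4651 + 0.5300 + 0.1025 = 1.0975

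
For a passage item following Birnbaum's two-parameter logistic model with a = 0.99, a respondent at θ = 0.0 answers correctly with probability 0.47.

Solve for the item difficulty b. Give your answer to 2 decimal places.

0.12

P(θ) = 1 / (1 + exp(−a(θ − b)))
logit(0.47) = ln(0.47/0.53) = -0.1201
b = θ − logit/(a) = 0.0 − (-0.1201)/0.9900 = 0.1214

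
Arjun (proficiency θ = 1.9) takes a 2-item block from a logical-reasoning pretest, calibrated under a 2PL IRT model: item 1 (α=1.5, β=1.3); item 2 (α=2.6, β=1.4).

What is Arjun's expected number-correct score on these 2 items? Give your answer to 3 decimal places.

P(θ) = 1 / (1 + exp(−α(θ − β)))
P_1 = 1/(1+e^{-0.9000}) = 0.7109
P_2 = 1/(1+e^{-1.3000}) = 0.7858
E[score] = 0.7109 + 0.7858 = 1.4968

1.497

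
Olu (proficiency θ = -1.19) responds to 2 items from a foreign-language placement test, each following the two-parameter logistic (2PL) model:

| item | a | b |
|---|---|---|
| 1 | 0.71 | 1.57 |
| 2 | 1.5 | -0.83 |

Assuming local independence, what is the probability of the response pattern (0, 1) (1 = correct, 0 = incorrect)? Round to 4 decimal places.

0.3227

P(θ) = 1 / (1 + exp(−a(θ − b)))
P_1 = 1/(1+e^{1.9596}) = 0.1235
P_2 = 1/(1+e^{0.5400}) = 0.3682
L = (1−P_1) × P_2 = 0.8765 × 0.3682 = 0.32271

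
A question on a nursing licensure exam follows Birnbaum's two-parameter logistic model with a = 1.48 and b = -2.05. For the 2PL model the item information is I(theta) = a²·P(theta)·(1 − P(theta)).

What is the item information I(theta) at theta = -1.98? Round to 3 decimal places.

P = 1/(1+e^{-0.1036}) = 0.5259
P(1−P) = 0.5259 × 0.4741 = 0.2493
I = a² × P(1−P) = 1.48² × 0.2493 = 0.54613

0.546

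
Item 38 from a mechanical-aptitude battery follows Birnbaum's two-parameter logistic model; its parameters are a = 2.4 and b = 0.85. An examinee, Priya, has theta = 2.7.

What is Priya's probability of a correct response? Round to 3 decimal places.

0.988

P(theta) = 1 / (1 + exp(−a(theta − b)))
Exponent: 2.4 × (2.7 − 0.85) = 4.4400
1/(1 + e^{-4.4400}) = 0.9883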